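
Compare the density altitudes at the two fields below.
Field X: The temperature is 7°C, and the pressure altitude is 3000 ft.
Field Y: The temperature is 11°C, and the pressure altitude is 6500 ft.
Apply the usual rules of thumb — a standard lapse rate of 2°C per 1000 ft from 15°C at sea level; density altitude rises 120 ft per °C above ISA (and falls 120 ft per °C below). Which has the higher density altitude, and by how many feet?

Field X: ISA temp = 9°C, deviation -2°C, DA = 3000 + 120 × (-2) = 2760 ft.
Field Y: ISA temp = 2°C, deviation +9°C, DA = 6500 + 120 × 9 = 7580 ft.
Field Y is higher by 7580 − 2760 = 4820 ft.

Field Y by 4820 ft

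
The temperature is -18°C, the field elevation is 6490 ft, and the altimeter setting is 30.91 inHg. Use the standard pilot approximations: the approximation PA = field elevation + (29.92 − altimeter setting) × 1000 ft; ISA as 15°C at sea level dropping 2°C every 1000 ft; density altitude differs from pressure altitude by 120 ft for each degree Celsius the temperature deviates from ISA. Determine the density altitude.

Pressure altitude = 6490 + (29.92 − 30.91) × 1000 = 6490 + (-990) = 5500 ft.
ISA temperature at 5500 ft = 15 − 2 × (5500/1000) = 4°C.
ISA deviation = -18 − 4 = -22°C.
Density altitude = 5500 + 120 × (-22) = 2860 ft.

2860 ft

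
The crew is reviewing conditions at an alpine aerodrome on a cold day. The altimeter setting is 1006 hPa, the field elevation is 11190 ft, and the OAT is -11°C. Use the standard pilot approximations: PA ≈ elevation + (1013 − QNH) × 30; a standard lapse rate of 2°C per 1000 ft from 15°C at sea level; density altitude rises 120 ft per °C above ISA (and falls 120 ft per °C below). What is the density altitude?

Pressure altitude = 11190 + (1013 − 1006) × 30 = 11190 + (+210) = 11400 ft.
ISA temperature at 11400 ft = 15 − 2 × (11400/1000) = -7.8°C.
ISA deviation = -11 − (-7.8) = -3.2°C.
Density altitude = 11400 + 120 × (-3.2) = 11016 ft.

11016 ft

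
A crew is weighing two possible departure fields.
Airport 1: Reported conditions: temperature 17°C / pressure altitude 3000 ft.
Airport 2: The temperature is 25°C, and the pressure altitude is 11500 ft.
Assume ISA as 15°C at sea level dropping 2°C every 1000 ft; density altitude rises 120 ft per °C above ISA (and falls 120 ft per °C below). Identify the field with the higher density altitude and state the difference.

Airport 1: ISA temp = 9°C, deviation +8°C, DA = 3000 + 120 × 8 = 3960 ft.
Airport 2: ISA temp = -8°C, deviation +33°C, DA = 11500 + 120 × 33 = 15460 ft.
Airport 2 is higher by 15460 − 3960 = 11500 ft.

Airport 2 by 11500 ft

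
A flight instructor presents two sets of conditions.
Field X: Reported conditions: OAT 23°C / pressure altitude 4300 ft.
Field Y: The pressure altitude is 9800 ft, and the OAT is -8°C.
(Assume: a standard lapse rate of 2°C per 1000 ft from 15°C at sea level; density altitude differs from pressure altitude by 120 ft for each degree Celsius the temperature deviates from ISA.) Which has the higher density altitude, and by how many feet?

Field Y by 3100 ft

Field X: ISA temp = 6.4°C, deviation +16.6°C, DA = 4300 + 120 × 16.6 = 6292 ft.
Field Y: ISA temp = -4.6°C, deviation -3.4°C, DA = 9800 + 120 × (-3.4) = 9392 ft.
Field Y is higher by 9392 − 6292 = 3100 ft.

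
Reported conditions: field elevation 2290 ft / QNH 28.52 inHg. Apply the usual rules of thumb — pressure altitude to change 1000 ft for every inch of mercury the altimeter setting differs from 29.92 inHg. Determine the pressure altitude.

3690 ft

Pressure correction = (29.92 − 28.52) × 1000 = +1400 ft.
Pressure altitude = 2290 + (+1400) = 3690 ft.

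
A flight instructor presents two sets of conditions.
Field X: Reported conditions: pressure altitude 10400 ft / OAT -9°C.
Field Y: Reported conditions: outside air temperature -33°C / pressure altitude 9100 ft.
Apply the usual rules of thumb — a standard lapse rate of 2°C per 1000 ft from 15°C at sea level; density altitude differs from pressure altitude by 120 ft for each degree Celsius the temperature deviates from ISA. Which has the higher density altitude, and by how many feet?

Field X by 4492 ft

Field X: ISA temp = -5.8°C, deviation -3.2°C, DA = 10400 + 120 × (-3.2) = 10016 ft.
Field Y: ISA temp = -3.2°C, deviation -29.8°C, DA = 9100 + 120 × (-29.8) = 5524 ft.
Field X is higher by 10016 − 5524 = 4492 ft.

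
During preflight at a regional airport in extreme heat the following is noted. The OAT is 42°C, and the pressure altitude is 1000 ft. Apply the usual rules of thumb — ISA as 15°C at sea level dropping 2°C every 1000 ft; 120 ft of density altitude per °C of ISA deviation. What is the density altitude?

4480 ft

ISA temperature at 1000 ft = 15 − 2 × (1000/1000) = 13°C.
ISA deviation = 42 − 13 = +29°C.
Density altitude = 1000 + 120 × (29) = 1000 + (+3480) = 4480 ft.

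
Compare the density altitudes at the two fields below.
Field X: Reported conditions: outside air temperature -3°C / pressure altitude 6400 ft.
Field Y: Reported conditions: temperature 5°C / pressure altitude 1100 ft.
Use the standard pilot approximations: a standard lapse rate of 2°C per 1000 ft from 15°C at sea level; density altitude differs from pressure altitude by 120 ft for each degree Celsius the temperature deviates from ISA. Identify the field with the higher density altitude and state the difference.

Field X by 5612 ft

Field X: ISA temp = 2.2°C, deviation -5.2°C, DA = 6400 + 120 × (-5.2) = 5776 ft.
Field Y: ISA temp = 12.8°C, deviation -7.8°C, DA = 1100 + 120 × (-7.8) = 164 ft.
Field X is higher by 5776 − 164 = 5612 ft.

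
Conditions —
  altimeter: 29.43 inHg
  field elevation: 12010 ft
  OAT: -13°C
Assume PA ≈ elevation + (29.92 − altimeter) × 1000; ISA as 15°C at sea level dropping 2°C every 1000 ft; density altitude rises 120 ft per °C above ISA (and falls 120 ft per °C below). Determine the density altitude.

12140 ft

Pressure altitude = 12010 + (29.92 − 29.43) × 1000 = 12010 + (+490) = 12500 ft.
ISA temperature at 12500 ft = 15 − 2 × (12500/1000) = -10°C.
ISA deviation = -13 − (-10) = -3°C.
Density altitude = 12500 + 120 × (-3) = 12140 ft.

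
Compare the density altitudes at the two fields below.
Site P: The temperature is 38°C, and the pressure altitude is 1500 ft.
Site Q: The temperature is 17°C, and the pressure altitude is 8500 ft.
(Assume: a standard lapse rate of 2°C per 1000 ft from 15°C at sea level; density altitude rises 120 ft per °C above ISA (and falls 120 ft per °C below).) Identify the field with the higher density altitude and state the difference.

Site Q by 6160 ft

Site P: ISA temp = 12°C, deviation +26°C, DA = 1500 + 120 × 26 = 4620 ft.
Site Q: ISA temp = -2°C, deviation +19°C, DA = 8500 + 120 × 19 = 10780 ft.
Site Q is higher by 10780 − 4620 = 6160 ft.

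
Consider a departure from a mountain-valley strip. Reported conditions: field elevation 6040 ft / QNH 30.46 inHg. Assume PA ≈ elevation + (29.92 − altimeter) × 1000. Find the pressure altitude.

Pressure correction = (29.92 − 30.46) × 1000 = -540 ft.
Pressure altitude = 6040 + (-540) = 5500 ft.

5500 ft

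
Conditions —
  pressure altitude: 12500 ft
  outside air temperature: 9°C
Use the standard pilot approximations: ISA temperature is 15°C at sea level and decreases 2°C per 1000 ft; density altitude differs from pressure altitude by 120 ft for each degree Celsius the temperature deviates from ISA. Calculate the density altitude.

ISA temperature at 12500 ft = 15 − 2 × (12500/1000) = -10°C.
ISA deviation = 9 − (-10) = +19°C.
Density altitude = 12500 + 120 × (19) = 12500 + (+2280) = 14780 ft.

14780 ft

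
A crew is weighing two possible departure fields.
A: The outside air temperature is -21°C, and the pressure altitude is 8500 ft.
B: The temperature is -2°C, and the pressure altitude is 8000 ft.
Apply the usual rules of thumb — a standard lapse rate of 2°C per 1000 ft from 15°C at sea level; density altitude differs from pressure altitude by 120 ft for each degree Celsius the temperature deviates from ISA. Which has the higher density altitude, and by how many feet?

A: ISA temp = -2°C, deviation -19°C, DA = 8500 + 120 × (-19) = 6220 ft.
B: ISA temp = -1°C, deviation -1°C, DA = 8000 + 120 × (-1) = 7880 ft.
B is higher by 7880 − 6220 = 1660 ft.

B by 1660 ft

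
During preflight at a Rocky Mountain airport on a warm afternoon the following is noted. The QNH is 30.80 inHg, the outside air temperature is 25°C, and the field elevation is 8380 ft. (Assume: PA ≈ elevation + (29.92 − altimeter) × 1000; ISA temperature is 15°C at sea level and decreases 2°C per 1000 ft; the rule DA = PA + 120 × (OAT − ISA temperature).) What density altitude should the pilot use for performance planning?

Pressure altitude = 8380 + (29.92 − 30.80) × 1000 = 8380 + (-880) = 7500 ft.
ISA temperature at 7500 ft = 15 − 2 × (7500/1000) = 0°C.
ISA deviation = 25 − 0 = +25°C.
Density altitude = 7500 + 120 × (25) = 10500 ft.

10500 ft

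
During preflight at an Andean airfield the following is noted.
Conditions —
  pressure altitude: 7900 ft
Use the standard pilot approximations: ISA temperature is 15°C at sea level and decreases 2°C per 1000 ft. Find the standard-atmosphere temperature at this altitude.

ISA temperature = 15 − 2 × (7900/1000) = 15 − 15.8 = -0.8°C.

-0.8°C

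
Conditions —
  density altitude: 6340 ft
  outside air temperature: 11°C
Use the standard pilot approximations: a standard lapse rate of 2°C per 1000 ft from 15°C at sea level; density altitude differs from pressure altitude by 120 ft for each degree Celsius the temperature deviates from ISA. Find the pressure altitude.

DA = PA + 120 × (OAT − (15 − 2·PA/1000)) = PA + 120·OAT − 1800 + 0.24·PA = 1.24·PA + 120·OAT − 1800.
So 1.24·PA = 6340 − 120 × 11 + 1800 = 6820.
PA = 6820 / 1.24 = 5500 ft.

5500 ft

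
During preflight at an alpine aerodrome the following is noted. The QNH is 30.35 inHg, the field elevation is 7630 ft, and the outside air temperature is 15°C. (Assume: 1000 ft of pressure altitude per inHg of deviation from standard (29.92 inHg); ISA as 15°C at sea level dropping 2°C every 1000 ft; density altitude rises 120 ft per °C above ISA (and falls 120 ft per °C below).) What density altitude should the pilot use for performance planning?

8928 ft

Pressure altitude = 7630 + (29.92 − 30.35) × 1000 = 7630 + (-430) = 7200 ft.
ISA temperature at 7200 ft = 15 − 2 × (7200/1000) = 0.6°C.
ISA deviation = 15 − 0.6 = +14.4°C.
Density altitude = 7200 + 120 × (14.4) = 8928 ft.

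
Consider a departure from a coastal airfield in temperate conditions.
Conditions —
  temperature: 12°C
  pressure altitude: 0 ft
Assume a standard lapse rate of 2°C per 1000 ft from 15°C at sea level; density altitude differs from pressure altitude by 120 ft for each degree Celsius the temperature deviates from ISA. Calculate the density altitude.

ISA temperature at 0 ft = 15 − 2 × (0/1000) = 15°C.
ISA deviation = 12 − 15 = -3°C.
Density altitude = 0 + 120 × (-3) = 0 + (-360) = -360 ft.

-360 ft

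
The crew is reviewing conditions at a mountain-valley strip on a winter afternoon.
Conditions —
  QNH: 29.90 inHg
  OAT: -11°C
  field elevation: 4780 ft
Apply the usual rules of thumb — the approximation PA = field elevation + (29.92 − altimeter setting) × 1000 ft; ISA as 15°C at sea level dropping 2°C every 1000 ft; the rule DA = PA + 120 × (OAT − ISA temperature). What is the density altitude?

2832 ft

Pressure altitude = 4780 + (29.92 − 29.90) × 1000 = 4780 + (+20) = 4800 ft.
ISA temperature at 4800 ft = 15 − 2 × (4800/1000) = 5.4°C.
ISA deviation = -11 − 5.4 = -16.4°C.
Density altitude = 4800 + 120 × (-16.4) = 2832 ft.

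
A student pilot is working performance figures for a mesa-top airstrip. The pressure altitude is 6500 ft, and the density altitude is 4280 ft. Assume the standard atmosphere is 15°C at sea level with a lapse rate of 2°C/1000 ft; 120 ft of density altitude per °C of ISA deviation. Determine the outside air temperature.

-16.5°C

Density altitude − pressure altitude = 4280 − 6500 = -2220 ft.
At 120 ft/°C that is an ISA deviation of -2220/120 = -18.5°C.
ISA temperature at 6500 ft = 15 − 2 × (6500/1000) = 2°C.
OAT = ISA + deviation = 2 + (-18.5) = -16.5°C.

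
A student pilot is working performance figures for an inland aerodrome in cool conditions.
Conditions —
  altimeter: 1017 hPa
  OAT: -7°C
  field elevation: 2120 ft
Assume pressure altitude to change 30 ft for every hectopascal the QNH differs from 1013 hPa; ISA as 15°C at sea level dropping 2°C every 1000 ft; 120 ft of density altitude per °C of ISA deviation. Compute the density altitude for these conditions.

Pressure altitude = 2120 + (1013 − 1017) × 30 = 2120 + (-120) = 2000 ft.
ISA temperature at 2000 ft = 15 − 2 × (2000/1000) = 11°C.
ISA deviation = -7 − 11 = -18°C.
Density altitude = 2000 + 120 × (-18) = -160 ft.

-160 ft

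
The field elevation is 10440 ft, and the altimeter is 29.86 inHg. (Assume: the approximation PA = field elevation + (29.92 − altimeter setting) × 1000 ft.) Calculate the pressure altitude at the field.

Pressure correction = (29.92 − 29.86) × 1000 = +60 ft.
Pressure altitude = 10440 + (+60) = 10500 ft.

10500 ft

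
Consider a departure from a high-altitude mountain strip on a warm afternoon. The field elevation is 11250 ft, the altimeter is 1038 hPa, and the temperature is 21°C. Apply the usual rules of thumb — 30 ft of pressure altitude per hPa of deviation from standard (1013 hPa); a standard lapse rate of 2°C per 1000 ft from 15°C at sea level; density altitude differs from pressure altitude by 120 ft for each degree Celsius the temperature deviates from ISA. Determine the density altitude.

Pressure altitude = 11250 + (1013 − 1038) × 30 = 11250 + (-750) = 10500 ft.
ISA temperature at 10500 ft = 15 − 2 × (10500/1000) = -6°C.
ISA deviation = 21 − (-6) = +27°C.
Density altitude = 10500 + 120 × (27) = 13740 ft.

13740 ft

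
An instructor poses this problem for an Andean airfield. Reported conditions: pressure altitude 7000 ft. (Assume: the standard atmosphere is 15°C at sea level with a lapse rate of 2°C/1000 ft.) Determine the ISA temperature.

1°C

ISA temperature = 15 − 2 × (7000/1000) = 15 − 14 = 1°C.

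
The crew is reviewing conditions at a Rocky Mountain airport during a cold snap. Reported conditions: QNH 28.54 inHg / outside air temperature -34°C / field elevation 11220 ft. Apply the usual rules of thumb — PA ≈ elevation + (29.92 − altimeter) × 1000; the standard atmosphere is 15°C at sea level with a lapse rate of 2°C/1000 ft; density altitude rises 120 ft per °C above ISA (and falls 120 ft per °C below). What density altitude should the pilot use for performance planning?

Pressure altitude = 11220 + (29.92 − 28.54) × 1000 = 11220 + (+1380) = 12600 ft.
ISA temperature at 12600 ft = 15 − 2 × (12600/1000) = -10.2°C.
ISA deviation = -34 − (-10.2) = -23.8°C.
Density altitude = 12600 + 120 × (-23.8) = 9744 ft.

9744 ft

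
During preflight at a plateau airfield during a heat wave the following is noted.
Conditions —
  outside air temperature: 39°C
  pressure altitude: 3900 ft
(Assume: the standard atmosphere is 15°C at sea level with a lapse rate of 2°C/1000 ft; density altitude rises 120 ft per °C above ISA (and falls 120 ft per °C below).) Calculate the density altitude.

7716 ft

ISA temperature at 3900 ft = 15 − 2 × (3900/1000) = 7.2°C.
ISA deviation = 39 − 7.2 = +31.8°C.
Density altitude = 3900 + 120 × (31.8) = 3900 + (+3816) = 7716 ft.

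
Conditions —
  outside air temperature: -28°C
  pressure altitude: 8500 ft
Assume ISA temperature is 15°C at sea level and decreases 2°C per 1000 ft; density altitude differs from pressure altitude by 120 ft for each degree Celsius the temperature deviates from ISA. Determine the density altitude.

ISA temperature at 8500 ft = 15 − 2 × (8500/1000) = -2°C.
ISA deviation = -28 − (-2) = -26°C.
Density altitude = 8500 + 120 × (-26) = 8500 + (-3120) = 5380 ft.

5380 ft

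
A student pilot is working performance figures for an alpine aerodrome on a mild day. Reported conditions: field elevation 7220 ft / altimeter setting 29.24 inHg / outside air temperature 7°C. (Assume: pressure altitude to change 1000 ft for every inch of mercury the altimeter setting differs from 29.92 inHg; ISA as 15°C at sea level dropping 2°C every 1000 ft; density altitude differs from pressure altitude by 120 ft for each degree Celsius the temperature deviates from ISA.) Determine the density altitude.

8836 ft

Pressure altitude = 7220 + (29.92 − 29.24) × 1000 = 7220 + (+680) = 7900 ft.
ISA temperature at 7900 ft = 15 − 2 × (7900/1000) = -0.8°C.
ISA deviation = 7 − (-0.8) = +7.8°C.
Density altitude = 7900 + 120 × (7.8) = 8836 ft.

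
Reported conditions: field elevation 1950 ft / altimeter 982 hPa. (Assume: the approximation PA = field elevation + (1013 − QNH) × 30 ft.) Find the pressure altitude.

2880 ft

Pressure correction = (1013 − 982) × 30 = +930 ft.
Pressure altitude = 1950 + (+930) = 2880 ft.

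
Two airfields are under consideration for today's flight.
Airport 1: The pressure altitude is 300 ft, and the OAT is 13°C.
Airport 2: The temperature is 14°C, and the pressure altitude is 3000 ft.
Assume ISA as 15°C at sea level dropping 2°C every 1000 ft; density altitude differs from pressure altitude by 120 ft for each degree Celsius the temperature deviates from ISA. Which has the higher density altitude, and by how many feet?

Airport 1: ISA temp = 14.4°C, deviation -1.4°C, DA = 300 + 120 × (-1.4) = 132 ft.
Airport 2: ISA temp = 9°C, deviation +5°C, DA = 3000 + 120 × 5 = 3600 ft.
Airport 2 is higher by 3600 − 132 = 3468 ft.

Airport 2 by 3468 ft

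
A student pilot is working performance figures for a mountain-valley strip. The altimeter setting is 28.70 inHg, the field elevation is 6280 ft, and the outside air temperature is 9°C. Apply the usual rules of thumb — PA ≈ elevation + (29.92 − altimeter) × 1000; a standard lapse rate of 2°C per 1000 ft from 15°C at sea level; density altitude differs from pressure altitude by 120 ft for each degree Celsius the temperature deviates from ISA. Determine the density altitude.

Pressure altitude = 6280 + (29.92 − 28.70) × 1000 = 6280 + (+1220) = 7500 ft.
ISA temperature at 7500 ft = 15 − 2 × (7500/1000) = 0°C.
ISA deviation = 9 − 0 = +9°C.
Density altitude = 7500 + 120 × (9) = 8580 ft.

8580 ft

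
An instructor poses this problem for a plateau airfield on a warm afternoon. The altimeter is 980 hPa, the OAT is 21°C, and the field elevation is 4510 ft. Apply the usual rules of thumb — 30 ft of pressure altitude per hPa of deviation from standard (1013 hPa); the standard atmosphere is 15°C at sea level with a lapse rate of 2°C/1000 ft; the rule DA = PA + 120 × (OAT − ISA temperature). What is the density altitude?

Pressure altitude = 4510 + (1013 − 980) × 30 = 4510 + (+990) = 5500 ft.
ISA temperature at 5500 ft = 15 − 2 × (5500/1000) = 4°C.
ISA deviation = 21 − 4 = +17°C.
Density altitude = 5500 + 120 × (17) = 7540 ft.

7540 ft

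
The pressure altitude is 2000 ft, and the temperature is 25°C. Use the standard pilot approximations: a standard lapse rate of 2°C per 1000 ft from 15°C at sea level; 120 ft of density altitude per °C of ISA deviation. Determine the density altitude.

3680 ft

ISA temperature at 2000 ft = 15 − 2 × (2000/1000) = 11°C.
ISA deviation = 25 − 11 = +14°C.
Density altitude = 2000 + 120 × (14) = 2000 + (+1680) = 3680 ft.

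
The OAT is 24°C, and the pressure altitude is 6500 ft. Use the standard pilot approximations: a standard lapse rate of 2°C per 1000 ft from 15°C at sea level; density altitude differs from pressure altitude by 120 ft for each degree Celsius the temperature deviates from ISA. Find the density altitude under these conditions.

ISA temperature at 6500 ft = 15 − 2 × (6500/1000) = 2°C.
ISA deviation = 24 − 2 = +22°C.
Density altitude = 6500 + 120 × (22) = 6500 + (+2640) = 9140 ft.

9140 ft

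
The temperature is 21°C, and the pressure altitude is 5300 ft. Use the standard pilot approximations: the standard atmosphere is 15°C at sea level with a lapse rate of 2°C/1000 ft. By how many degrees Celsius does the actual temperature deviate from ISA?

ISA temperature at 5300 ft = 15 − 2 × (5300/1000) = 4.4°C.
Deviation = OAT − ISA = 21 − 4.4 = +16.6°C.

ISA+16.6°C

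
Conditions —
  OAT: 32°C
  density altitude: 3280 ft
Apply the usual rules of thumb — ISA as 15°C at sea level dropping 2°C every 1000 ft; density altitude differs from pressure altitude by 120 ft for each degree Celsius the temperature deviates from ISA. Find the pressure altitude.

DA = PA + 120 × (OAT − (15 − 2·PA/1000)) = PA + 120·OAT − 1800 + 0.24·PA = 1.24·PA + 120·OAT − 1800.
So 1.24·PA = 3280 − 120 × 32 + 1800 = 1240.
PA = 1240 / 1.24 = 1000 ft.

1000 ft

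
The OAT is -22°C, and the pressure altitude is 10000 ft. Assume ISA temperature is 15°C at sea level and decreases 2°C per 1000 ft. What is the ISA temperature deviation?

ISA temperature at 10000 ft = 15 − 2 × (10000/1000) = -5°C.
Deviation = OAT − ISA = -22 − (-5) = -17°C.

ISA-17°C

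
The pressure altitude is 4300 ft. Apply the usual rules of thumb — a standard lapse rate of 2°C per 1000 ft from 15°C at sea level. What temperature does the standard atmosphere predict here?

6.4°C

ISA temperature = 15 − 2 × (4300/1000) = 15 − 8.6 = 6.4°C.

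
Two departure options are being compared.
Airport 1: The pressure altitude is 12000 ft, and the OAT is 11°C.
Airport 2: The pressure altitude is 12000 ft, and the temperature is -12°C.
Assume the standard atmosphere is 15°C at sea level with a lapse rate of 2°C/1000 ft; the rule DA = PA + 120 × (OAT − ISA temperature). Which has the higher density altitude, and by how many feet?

Airport 1 by 2760 ft

Airport 1: ISA temp = -9°C, deviation +20°C, DA = 12000 + 120 × 20 = 14400 ft.
Airport 2: ISA temp = -9°C, deviation -3°C, DA = 12000 + 120 × (-3) = 11640 ft.
Airport 1 is higher by 14400 − 11640 = 2760 ft.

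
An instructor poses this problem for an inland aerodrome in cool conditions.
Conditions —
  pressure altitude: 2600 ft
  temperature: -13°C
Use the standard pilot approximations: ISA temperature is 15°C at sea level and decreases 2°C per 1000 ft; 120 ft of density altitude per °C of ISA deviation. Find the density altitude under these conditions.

ISA temperature at 2600 ft = 15 − 2 × (2600/1000) = 9.8°C.
ISA deviation = -13 − 9.8 = -22.8°C.
Density altitude = 2600 + 120 × (-22.8) = 2600 + (-2736) = -136 ft.

-136 ft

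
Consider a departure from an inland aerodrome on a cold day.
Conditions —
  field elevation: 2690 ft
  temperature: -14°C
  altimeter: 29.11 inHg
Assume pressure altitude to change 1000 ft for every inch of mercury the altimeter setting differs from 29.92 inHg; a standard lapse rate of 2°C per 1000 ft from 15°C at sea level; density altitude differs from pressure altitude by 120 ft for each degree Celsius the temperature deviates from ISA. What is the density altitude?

Pressure altitude = 2690 + (29.92 − 29.11) × 1000 = 2690 + (+810) = 3500 ft.
ISA temperature at 3500 ft = 15 − 2 × (3500/1000) = 8°C.
ISA deviation = -14 − 8 = -22°C.
Density altitude = 3500 + 120 × (-22) = 860 ft.

860 ft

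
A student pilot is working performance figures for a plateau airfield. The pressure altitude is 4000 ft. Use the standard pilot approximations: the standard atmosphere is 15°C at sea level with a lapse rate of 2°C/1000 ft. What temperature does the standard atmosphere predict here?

7°C

ISA temperature = 15 − 2 × (4000/1000) = 15 − 8 = 7°C.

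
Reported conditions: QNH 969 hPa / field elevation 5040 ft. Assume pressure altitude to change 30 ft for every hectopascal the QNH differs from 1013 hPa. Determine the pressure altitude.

Pressure correction = (1013 − 969) × 30 = +1320 ft.
Pressure altitude = 5040 + (+1320) = 6360 ft.

6360 ft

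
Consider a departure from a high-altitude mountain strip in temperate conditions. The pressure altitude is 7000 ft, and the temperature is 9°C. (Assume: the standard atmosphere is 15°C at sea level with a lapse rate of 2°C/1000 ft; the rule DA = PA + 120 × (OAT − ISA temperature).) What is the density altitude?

7960 ft

ISA temperature at 7000 ft = 15 − 2 × (7000/1000) = 1°C.
ISA deviation = 9 − 1 = +8°C.
Density altitude = 7000 + 120 × (8) = 7000 + (+960) = 7960 ft.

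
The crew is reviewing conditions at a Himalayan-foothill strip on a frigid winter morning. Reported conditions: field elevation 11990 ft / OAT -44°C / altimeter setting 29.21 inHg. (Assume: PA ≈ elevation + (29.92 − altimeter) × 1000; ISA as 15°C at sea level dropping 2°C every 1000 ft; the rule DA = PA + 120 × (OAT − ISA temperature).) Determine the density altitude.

Pressure altitude = 11990 + (29.92 − 29.21) × 1000 = 11990 + (+710) = 12700 ft.
ISA temperature at 12700 ft = 15 − 2 × (12700/1000) = -10.4°C.
ISA deviation = -44 − (-10.4) = -33.6°C.
Density altitude = 12700 + 120 × (-33.6) = 8668 ft.

8668 ft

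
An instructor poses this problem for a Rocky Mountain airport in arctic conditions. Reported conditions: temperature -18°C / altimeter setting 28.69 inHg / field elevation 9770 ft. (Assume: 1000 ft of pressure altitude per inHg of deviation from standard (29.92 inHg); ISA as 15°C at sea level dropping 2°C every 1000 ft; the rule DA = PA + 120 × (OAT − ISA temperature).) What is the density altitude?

Pressure altitude = 9770 + (29.92 − 28.69) × 1000 = 9770 + (+1230) = 11000 ft.
ISA temperature at 11000 ft = 15 − 2 × (11000/1000) = -7°C.
ISA deviation = -18 − (-7) = -11°C.
Density altitude = 11000 + 120 × (-11) = 9680 ft.

9680 ft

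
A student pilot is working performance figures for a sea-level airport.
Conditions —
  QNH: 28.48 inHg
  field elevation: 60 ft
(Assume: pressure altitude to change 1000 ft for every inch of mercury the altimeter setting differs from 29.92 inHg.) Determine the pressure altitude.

Pressure correction = (29.92 − 28.48) × 1000 = +1440 ft.
Pressure altitude = 60 + (+1440) = 1500 ft.

1500 ft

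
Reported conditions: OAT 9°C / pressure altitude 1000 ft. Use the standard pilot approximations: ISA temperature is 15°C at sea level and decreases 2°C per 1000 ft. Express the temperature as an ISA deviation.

ISA temperature at 1000 ft = 15 − 2 × (1000/1000) = 13°C.
Deviation = OAT − ISA = 9 − 13 = -4°C.

ISA-4°C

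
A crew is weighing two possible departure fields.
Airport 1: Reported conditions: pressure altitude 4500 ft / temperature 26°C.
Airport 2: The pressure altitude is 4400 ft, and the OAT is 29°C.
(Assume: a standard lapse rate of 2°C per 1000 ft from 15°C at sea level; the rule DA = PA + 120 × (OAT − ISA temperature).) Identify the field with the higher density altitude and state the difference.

Airport 1: ISA temp = 6°C, deviation +20°C, DA = 4500 + 120 × 20 = 6900 ft.
Airport 2: ISA temp = 6.2°C, deviation +22.8°C, DA = 4400 + 120 × 22.8 = 7136 ft.
Airport 2 is higher by 7136 − 6900 = 236 ft.

Airport 2 by 236 ft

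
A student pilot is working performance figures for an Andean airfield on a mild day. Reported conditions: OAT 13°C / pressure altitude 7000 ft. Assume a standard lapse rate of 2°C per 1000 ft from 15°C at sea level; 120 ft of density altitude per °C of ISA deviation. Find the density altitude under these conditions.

ISA temperature at 7000 ft = 15 − 2 × (7000/1000) = 1°C.
ISA deviation = 13 − 1 = +12°C.
Density altitude = 7000 + 120 × (12) = 7000 + (+1440) = 8440 ft.

8440 ft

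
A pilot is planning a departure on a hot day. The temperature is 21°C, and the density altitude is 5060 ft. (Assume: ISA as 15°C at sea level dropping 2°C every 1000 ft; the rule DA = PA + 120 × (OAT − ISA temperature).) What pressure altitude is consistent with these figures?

3500 ft

DA = PA + 120 × (OAT − (15 − 2·PA/1000)) = PA + 120·OAT − 1800 + 0.24·PA = 1.24·PA + 120·OAT − 1800.
So 1.24·PA = 5060 − 120 × 21 + 1800 = 4340.
PA = 4340 / 1.24 = 3500 ft.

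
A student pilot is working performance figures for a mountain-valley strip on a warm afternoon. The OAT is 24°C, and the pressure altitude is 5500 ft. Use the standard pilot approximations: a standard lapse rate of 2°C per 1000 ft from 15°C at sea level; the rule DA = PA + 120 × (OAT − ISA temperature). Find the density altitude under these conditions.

7900 ft

ISA temperature at 5500 ft = 15 − 2 × (5500/1000) = 4°C.
ISA deviation = 24 − 4 = +20°C.
Density altitude = 5500 + 120 × (20) = 5500 + (+2400) = 7900 ft.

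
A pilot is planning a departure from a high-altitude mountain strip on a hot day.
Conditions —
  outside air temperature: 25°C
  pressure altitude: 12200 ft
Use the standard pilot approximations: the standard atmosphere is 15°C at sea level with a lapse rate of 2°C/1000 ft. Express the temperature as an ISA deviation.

ISA+34.4°C

ISA temperature at 12200 ft = 15 − 2 × (12200/1000) = -9.4°C.
Deviation = OAT − ISA = 25 − (-9.4) = +34.4°C.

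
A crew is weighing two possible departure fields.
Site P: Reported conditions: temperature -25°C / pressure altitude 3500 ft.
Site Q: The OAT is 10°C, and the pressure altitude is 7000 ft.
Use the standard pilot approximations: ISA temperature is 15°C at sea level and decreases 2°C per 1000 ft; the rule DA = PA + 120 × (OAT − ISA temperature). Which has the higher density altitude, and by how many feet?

Site Q by 8540 ft

Site P: ISA temp = 8°C, deviation -33°C, DA = 3500 + 120 × (-33) = -460 ft.
Site Q: ISA temp = 1°C, deviation +9°C, DA = 7000 + 120 × 9 = 8080 ft.
Site Q is higher by 8080 − (-460) = 8540 ft.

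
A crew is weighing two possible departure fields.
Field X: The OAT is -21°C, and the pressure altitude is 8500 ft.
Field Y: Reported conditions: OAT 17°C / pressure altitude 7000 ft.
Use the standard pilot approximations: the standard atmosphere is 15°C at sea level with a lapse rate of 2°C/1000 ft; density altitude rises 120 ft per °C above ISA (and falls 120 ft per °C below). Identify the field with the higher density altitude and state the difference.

Field Y by 2700 ft

Field X: ISA temp = -2°C, deviation -19°C, DA = 8500 + 120 × (-19) = 6220 ft.
Field Y: ISA temp = 1°C, deviation +16°C, DA = 7000 + 120 × 16 = 8920 ft.
Field Y is higher by 8920 − 6220 = 2700 ft.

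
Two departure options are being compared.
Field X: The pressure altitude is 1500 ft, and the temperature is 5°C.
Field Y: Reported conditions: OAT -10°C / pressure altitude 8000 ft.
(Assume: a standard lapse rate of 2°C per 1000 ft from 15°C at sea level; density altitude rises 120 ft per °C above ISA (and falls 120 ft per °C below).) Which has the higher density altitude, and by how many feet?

Field Y by 6260 ft

Field X: ISA temp = 12°C, deviation -7°C, DA = 1500 + 120 × (-7) = 660 ft.
Field Y: ISA temp = -1°C, deviation -9°C, DA = 8000 + 120 × (-9) = 6920 ft.
Field Y is higher by 6920 − 660 = 6260 ft.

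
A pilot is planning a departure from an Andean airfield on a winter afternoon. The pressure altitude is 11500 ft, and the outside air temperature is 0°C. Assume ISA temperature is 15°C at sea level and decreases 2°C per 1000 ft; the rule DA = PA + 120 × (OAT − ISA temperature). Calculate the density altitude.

12460 ft

ISA temperature at 11500 ft = 15 − 2 × (11500/1000) = -8°C.
ISA deviation = 0 − (-8) = +8°C.
Density altitude = 11500 + 120 × (8) = 11500 + (+960) = 12460 ft.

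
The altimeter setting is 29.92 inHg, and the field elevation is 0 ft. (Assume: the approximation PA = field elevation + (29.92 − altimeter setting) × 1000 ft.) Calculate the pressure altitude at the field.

Pressure correction = (29.92 − 29.92) × 1000 = 0 ft.
Pressure altitude = 0 + (0) = 0 ft.

0 ft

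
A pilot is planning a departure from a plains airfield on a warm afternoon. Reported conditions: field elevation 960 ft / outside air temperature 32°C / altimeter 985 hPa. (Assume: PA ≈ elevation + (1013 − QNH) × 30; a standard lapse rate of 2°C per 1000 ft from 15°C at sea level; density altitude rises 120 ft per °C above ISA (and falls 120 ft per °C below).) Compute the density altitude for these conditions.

Pressure altitude = 960 + (1013 − 985) × 30 = 960 + (+840) = 1800 ft.
ISA temperature at 1800 ft = 15 − 2 × (1800/1000) = 11.4°C.
ISA deviation = 32 − 11.4 = +20.6°C.
Density altitude = 1800 + 120 × (20.6) = 4272 ft.

4272 ft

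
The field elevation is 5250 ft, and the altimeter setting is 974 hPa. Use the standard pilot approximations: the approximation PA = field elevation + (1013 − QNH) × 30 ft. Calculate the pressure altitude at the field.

Pressure correction = (1013 − 974) × 30 = +1170 ft.
Pressure altitude = 5250 + (+1170) = 6420 ft.

6420 ft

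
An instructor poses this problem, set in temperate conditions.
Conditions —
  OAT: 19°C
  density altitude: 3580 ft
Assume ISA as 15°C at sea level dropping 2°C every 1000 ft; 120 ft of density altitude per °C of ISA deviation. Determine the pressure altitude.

DA = PA + 120 × (OAT − (15 − 2·PA/1000)) = PA + 120·OAT − 1800 + 0.24·PA = 1.24·PA + 120·OAT − 1800.
So 1.24·PA = 3580 − 120 × 19 + 1800 = 3100.
PA = 3100 / 1.24 = 2500 ft.

2500 ft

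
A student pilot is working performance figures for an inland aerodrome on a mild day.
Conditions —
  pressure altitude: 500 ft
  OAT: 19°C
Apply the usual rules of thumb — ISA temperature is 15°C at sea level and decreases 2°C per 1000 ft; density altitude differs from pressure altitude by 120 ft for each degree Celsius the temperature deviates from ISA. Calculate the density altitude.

1100 ft

ISA temperature at 500 ft = 15 − 2 × (500/1000) = 14°C.
ISA deviation = 19 − 14 = +5°C.
Density altitude = 500 + 120 × (5) = 500 + (+600) = 1100 ft.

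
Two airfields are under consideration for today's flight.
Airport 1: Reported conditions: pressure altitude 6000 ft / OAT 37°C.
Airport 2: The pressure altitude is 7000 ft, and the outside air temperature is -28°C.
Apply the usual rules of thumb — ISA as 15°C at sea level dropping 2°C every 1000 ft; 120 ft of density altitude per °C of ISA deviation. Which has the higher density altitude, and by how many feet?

Airport 1 by 6560 ft

Airport 1: ISA temp = 3°C, deviation +34°C, DA = 6000 + 120 × 34 = 10080 ft.
Airport 2: ISA temp = 1°C, deviation -29°C, DA = 7000 + 120 × (-29) = 3520 ft.
Airport 1 is higher by 10080 − 3520 = 6560 ft.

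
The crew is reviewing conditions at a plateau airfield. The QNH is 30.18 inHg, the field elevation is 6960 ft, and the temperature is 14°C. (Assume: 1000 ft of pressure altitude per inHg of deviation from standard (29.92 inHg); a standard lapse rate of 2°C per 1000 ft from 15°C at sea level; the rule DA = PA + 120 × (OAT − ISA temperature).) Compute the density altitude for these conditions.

Pressure altitude = 6960 + (29.92 − 30.18) × 1000 = 6960 + (-260) = 6700 ft.
ISA temperature at 6700 ft = 15 − 2 × (6700/1000) = 1.6°C.
ISA deviation = 14 − 1.6 = +12.4°C.
Density altitude = 6700 + 120 × (12.4) = 8188 ft.

8188 ft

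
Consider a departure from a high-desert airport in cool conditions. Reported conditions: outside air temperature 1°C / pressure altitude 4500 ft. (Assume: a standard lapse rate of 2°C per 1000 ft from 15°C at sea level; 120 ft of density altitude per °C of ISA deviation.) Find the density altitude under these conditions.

ISA temperature at 4500 ft = 15 − 2 × (4500/1000) = 6°C.
ISA deviation = 1 − 6 = -5°C.
Density altitude = 4500 + 120 × (-5) = 4500 + (-600) = 3900 ft.

3900 ft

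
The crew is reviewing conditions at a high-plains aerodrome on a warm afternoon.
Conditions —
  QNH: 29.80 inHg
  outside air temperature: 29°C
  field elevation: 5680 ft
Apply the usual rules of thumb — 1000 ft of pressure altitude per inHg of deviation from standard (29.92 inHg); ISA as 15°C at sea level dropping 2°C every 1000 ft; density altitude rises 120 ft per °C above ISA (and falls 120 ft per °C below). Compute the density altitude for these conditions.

8872 ft

Pressure altitude = 5680 + (29.92 − 29.80) × 1000 = 5680 + (+120) = 5800 ft.
ISA temperature at 5800 ft = 15 − 2 × (5800/1000) = 3.4°C.
ISA deviation = 29 − 3.4 = +25.6°C.
Density altitude = 5800 + 120 × (25.6) = 8872 ft.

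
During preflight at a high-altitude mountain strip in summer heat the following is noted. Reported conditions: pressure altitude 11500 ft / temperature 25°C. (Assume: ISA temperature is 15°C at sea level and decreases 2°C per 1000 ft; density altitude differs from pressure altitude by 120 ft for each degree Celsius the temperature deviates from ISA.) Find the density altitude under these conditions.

15460 ft

ISA temperature at 11500 ft = 15 − 2 × (11500/1000) = -8°C.
ISA deviation = 25 − (-8) = +33°C.
Density altitude = 11500 + 120 × (33) = 11500 + (+3960) = 15460 ft.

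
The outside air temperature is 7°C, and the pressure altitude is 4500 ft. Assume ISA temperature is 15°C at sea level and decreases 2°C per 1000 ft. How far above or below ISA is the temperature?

ISA temperature at 4500 ft = 15 − 2 × (4500/1000) = 6°C.
Deviation = OAT − ISA = 7 − 6 = +1°C.

ISA+1°C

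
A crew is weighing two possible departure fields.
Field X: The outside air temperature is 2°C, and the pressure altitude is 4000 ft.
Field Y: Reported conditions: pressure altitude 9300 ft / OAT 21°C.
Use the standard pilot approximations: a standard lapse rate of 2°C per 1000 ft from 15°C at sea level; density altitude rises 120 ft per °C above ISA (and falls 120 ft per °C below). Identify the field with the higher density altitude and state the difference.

Field Y by 8852 ft

Field X: ISA temp = 7°C, deviation -5°C, DA = 4000 + 120 × (-5) = 3400 ft.
Field Y: ISA temp = -3.6°C, deviation +24.6°C, DA = 9300 + 120 × 24.6 = 12252 ft.
Field Y is higher by 12252 − 3400 = 8852 ft.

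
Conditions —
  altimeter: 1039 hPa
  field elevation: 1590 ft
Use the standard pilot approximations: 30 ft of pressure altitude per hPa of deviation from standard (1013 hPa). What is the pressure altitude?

Pressure correction = (1013 − 1039) × 30 = -780 ft.
Pressure altitude = 1590 + (-780) = 810 ft.

810 ft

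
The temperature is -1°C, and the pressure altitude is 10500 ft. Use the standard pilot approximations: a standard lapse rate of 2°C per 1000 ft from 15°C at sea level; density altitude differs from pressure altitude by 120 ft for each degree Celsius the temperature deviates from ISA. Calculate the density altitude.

11100 ft

ISA temperature at 10500 ft = 15 − 2 × (10500/1000) = -6°C.
ISA deviation = -1 − (-6) = +5°C.
Density altitude = 10500 + 120 × (5) = 10500 + (+600) = 11100 ft.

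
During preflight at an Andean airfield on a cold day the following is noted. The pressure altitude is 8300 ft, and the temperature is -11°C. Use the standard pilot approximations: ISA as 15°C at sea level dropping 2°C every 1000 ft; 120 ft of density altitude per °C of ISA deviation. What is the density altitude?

7172 ft

ISA temperature at 8300 ft = 15 − 2 × (8300/1000) = -1.6°C.
ISA deviation = -11 − (-1.6) = -9.4°C.
Density altitude = 8300 + 120 × (-9.4) = 8300 + (-1128) = 7172 ft.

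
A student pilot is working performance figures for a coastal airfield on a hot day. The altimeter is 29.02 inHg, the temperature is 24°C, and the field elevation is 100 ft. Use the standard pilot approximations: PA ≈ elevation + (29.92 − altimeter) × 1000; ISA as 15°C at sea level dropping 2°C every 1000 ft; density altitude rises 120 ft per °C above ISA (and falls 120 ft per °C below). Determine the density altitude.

2320 ft

Pressure altitude = 100 + (29.92 − 29.02) × 1000 = 100 + (+900) = 1000 ft.
ISA temperature at 1000 ft = 15 − 2 × (1000/1000) = 13°C.
ISA deviation = 24 − 13 = +11°C.
Density altitude = 1000 + 120 × (11) = 2320 ft.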